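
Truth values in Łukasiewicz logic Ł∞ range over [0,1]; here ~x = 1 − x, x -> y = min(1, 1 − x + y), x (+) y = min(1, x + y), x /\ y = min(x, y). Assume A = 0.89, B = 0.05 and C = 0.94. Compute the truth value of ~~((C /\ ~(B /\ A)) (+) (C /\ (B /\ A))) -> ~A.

0.12

B /\ A = min(0.05, 0.89) = 0.05
~(B /\ A) = 1 − 0.05 = 0.95
C /\ ~(B /\ A) = min(0.94, 0.95) = 0.94
C /\ (B /\ A) = min(0.94, 0.05) = 0.05
(C /\ ~(B /\ A)) (+) (C /\ (B /\ A)) = min(1, 0.94 + 0.05) = min(1, 0.99) = 0.99
~((C /\ ~(B /\ A)) (+) (C /\ (B /\ A))) = 1 − 0.99 = 0.01
~~((C /\ ~(B /\ A)) (+) (C /\ (B /\ A))) = 1 − 0.01 = 0.99
~A = 1 − 0.89 = 0.11
~~((C /\ ~(B /\ A)) (+) (C /\ (B /\ A))) -> ~A = min(1, 1 − 0.99 + 0.11) = min(1, 0.12) = 0.12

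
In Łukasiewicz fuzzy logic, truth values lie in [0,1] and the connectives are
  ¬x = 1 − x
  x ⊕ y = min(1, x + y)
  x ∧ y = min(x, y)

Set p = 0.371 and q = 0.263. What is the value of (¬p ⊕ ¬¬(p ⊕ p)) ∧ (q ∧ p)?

¬p = 1 − 0.371 = 0.629
p ⊕ p = min(1, 0.371 + 0.371) = min(1, 0.742) = 0.742
¬(p ⊕ p) = 1 − 0.742 = 0.258
¬¬(p ⊕ p) = 1 − 0.258 = 0.742
¬p ⊕ ¬¬(p ⊕ p) = min(1, 0.629 + 0.742) = min(1, 1.371) = 1.000
q ∧ p = min(0.263, 0.371) = 0.263
(¬p ⊕ ¬¬(p ⊕ p)) ∧ (q ∧ p) = min(1.000, 0.263) = 0.263

0.263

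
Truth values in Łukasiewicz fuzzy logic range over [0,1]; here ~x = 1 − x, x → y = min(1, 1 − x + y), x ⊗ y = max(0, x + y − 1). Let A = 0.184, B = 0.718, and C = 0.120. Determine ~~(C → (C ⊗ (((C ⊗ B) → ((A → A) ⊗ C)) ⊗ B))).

C ⊗ B = max(0, 0.120 + 0.718 − 1) = max(0, -0.162) = 0.000
A → A = min(1, 1 − 0.184 + 0.184) = min(1, 1.000) = 1.000
(A → A) ⊗ C = max(0, 1.000 + 0.120 − 1) = max(0, 0.120) = 0.120
(C ⊗ B) → ((A → A) ⊗ C) = min(1, 1 − 0.000 + 0.120) = min(1, 1.120) = 1.000
((C ⊗ B) → ((A → A) ⊗ C)) ⊗ B = max(0, 1.000 + 0.718 − 1) = max(0, 0.718) = 0.718
C ⊗ (((C ⊗ B) → ((A → A) ⊗ C)) ⊗ B) = max(0, 0.120 + 0.718 − 1) = max(0, -0.162) = 0.000
C → (C ⊗ (((C ⊗ B) → ((A → A) ⊗ C)) ⊗ B)) = min(1, 1 − 0.120 + 0.000) = min(1, 0.880) = 0.880
~(C → (C ⊗ (((C ⊗ B) → ((A → A) ⊗ C)) ⊗ B))) = 1 − 0.880 = 0.120
~~(C → (C ⊗ (((C ⊗ B) → ((A → A) ⊗ C)) ⊗ B))) = 1 − 0.120 = 0.880

0.880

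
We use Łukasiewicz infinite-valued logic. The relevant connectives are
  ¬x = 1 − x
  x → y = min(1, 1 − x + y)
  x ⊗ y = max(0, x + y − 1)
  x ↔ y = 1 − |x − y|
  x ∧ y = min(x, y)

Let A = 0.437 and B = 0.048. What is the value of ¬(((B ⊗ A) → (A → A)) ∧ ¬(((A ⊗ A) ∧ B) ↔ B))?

0.952

B ⊗ A = max(0, 0.048 + 0.437 − 1) = max(0, -0.515) = 0.000
A → A = min(1, 1 − 0.437 + 0.437) = min(1, 1.000) = 1.000
(B ⊗ A) → (A → A) = min(1, 1 − 0.000 + 1.000) = min(1, 2.000) = 1.000
A ⊗ A = max(0, 0.437 + 0.437 − 1) = max(0, -0.126) = 0.000
(A ⊗ A) ∧ B = min(0.000, 0.048) = 0.000
((A ⊗ A) ∧ B) ↔ B = 1 − |0.000 − 0.048| = 1 − 0.048 = 0.952
¬(((A ⊗ A) ∧ B) ↔ B) = 1 − 0.952 = 0.048
((B ⊗ A) → (A → A)) ∧ ¬(((A ⊗ A) ∧ B) ↔ B) = min(1.000, 0.048) = 0.048
¬(((B ⊗ A) → (A → A)) ∧ ¬(((A ⊗ A) ∧ B) ↔ B)) = 1 − 0.048 = 0.952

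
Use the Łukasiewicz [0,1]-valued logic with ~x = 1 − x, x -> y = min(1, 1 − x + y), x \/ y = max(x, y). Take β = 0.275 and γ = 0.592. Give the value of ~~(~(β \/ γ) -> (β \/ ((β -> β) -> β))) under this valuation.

0.867

β \/ γ = max(0.275, 0.592) = 0.592
~(β \/ γ) = 1 − 0.592 = 0.408
β -> β = min(1, 1 − 0.275 + 0.275) = min(1, 1.000) = 1.000
(β -> β) -> β = min(1, 1 − 1.000 + 0.275) = min(1, 0.275) = 0.275
β \/ ((β -> β) -> β) = max(0.275, 0.275) = 0.275
~(β \/ γ) -> (β \/ ((β -> β) -> β)) = min(1, 1 − 0.408 + 0.275) = min(1, 0.867) = 0.867
~(~(β \/ γ) -> (β \/ ((β -> β) -> β))) = 1 − 0.867 = 0.133
~~(~(β \/ γ) -> (β \/ ((β -> β) -> β))) = 1 − 0.133 = 0.867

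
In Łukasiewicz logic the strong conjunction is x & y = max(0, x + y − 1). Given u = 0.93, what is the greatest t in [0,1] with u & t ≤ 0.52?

0.59

The residuum of the Łukasiewicz t-norm gives the supremum: min(1, 1 − 0.93 + 0.52).
1 − 0.93 + 0.52 = 0.59, so t = min(1, 0.59) = 0.59.
Check: 0.93 & 0.59 = max(0, 0.52) = 0.52 ≤ 0.52.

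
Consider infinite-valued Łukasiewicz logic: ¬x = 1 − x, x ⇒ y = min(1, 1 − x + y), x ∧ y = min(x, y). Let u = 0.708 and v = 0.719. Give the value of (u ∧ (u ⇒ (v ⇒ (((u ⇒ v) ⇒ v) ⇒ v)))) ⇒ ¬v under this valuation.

u ⇒ v = min(1, 1 − 0.708 + 0.719) = min(1, 1.011) = 1.000
(u ⇒ v) ⇒ v = min(1, 1 − 1.000 + 0.719) = min(1, 0.719) = 0.719
((u ⇒ v) ⇒ v) ⇒ v = min(1, 1 − 0.719 + 0.719) = min(1, 1.000) = 1.000
v ⇒ (((u ⇒ v) ⇒ v) ⇒ v) = min(1, 1 − 0.719 + 1.000) = min(1, 1.281) = 1.000
u ⇒ (v ⇒ (((u ⇒ v) ⇒ v) ⇒ v)) = min(1, 1 − 0.708 + 1.000) = min(1, 1.292) = 1.000
u ∧ (u ⇒ (v ⇒ (((u ⇒ v) ⇒ v) ⇒ v))) = min(0.708, 1.000) = 0.708
¬v = 1 − 0.719 = 0.281
(u ∧ (u ⇒ (v ⇒ (((u ⇒ v) ⇒ v) ⇒ v)))) ⇒ ¬v = min(1, 1 − 0.708 + 0.281) = min(1, 0.573) = 0.573

0.573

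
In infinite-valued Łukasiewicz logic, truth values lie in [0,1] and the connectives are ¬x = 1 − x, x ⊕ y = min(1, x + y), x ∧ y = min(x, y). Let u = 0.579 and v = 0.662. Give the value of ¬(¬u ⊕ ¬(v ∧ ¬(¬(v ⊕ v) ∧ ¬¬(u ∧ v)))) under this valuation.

0.241

¬u = 1 − 0.579 = 0.421
v ⊕ v = min(1, 0.662 + 0.662) = min(1, 1.324) = 1.000
¬(v ⊕ v) = 1 − 1.000 = 0.000
u ∧ v = min(0.579, 0.662) = 0.579
¬(u ∧ v) = 1 − 0.579 = 0.421
¬¬(u ∧ v) = 1 − 0.421 = 0.579
¬(v ⊕ v) ∧ ¬¬(u ∧ v) = min(0.000, 0.579) = 0.000
¬(¬(v ⊕ v) ∧ ¬¬(u ∧ v)) = 1 − 0.000 = 1.000
v ∧ ¬(¬(v ⊕ v) ∧ ¬¬(u ∧ v)) = min(0.662, 1.000) = 0.662
¬(v ∧ ¬(¬(v ⊕ v) ∧ ¬¬(u ∧ v))) = 1 − 0.662 = 0.338
¬u ⊕ ¬(v ∧ ¬(¬(v ⊕ v) ∧ ¬¬(u ∧ v))) = min(1, 0.421 + 0.338) = min(1, 0.759) = 0.759
¬(¬u ⊕ ¬(v ∧ ¬(¬(v ⊕ v) ∧ ¬¬(u ∧ v)))) = 1 − 0.759 = 0.241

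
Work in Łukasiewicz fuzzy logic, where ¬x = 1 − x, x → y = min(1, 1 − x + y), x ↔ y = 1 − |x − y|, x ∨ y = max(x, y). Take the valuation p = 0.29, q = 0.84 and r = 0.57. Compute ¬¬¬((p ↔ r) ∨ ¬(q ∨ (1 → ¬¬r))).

0.28

p ↔ r = 1 − |0.29 − 0.57| = 1 − 0.28 = 0.72
¬r = 1 − 0.57 = 0.43
¬¬r = 1 − 0.43 = 0.57
1 → ¬¬r = min(1, 1 − 1.00 + 0.57) = min(1, 0.57) = 0.57
q ∨ (1 → ¬¬r) = max(0.84, 0.57) = 0.84
¬(q ∨ (1 → ¬¬r)) = 1 − 0.84 = 0.16
(p ↔ r) ∨ ¬(q ∨ (1 → ¬¬r)) = max(0.72, 0.16) = 0.72
¬((p ↔ r) ∨ ¬(q ∨ (1 → ¬¬r))) = 1 − 0.72 = 0.28
¬¬((p ↔ r) ∨ ¬(q ∨ (1 → ¬¬r))) = 1 − 0.28 = 0.72
¬¬¬((p ↔ r) ∨ ¬(q ∨ (1 → ¬¬r))) = 1 − 0.72 = 0.28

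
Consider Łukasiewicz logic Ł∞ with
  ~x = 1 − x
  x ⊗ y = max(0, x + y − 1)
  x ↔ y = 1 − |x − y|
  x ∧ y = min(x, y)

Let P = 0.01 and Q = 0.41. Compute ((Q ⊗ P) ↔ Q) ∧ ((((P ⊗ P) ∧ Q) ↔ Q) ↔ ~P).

0.59

Q ⊗ P = max(0, 0.41 + 0.01 − 1) = max(0, -0.58) = 0.00
(Q ⊗ P) ↔ Q = 1 − |0.00 − 0.41| = 1 − 0.41 = 0.59
P ⊗ P = max(0, 0.01 + 0.01 − 1) = max(0, -0.98) = 0.00
(P ⊗ P) ∧ Q = min(0.00, 0.41) = 0.00
((P ⊗ P) ∧ Q) ↔ Q = 1 − |0.00 − 0.41| = 1 − 0.41 = 0.59
~P = 1 − 0.01 = 0.99
(((P ⊗ P) ∧ Q) ↔ Q) ↔ ~P = 1 − |0.59 − 0.99| = 1 − 0.40 = 0.60
((Q ⊗ P) ↔ Q) ∧ ((((P ⊗ P) ∧ Q) ↔ Q) ↔ ~P) = min(0.59, 0.60) = 0.59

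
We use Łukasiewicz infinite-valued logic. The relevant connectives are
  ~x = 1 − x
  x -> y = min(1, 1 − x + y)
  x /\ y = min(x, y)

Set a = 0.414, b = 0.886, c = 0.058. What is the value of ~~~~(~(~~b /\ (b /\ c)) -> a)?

0.472

~b = 1 − 0.886 = 0.114
~~b = 1 − 0.114 = 0.886
b /\ c = min(0.886, 0.058) = 0.058
~~b /\ (b /\ c) = min(0.886, 0.058) = 0.058
~(~~b /\ (b /\ c)) = 1 − 0.058 = 0.942
~(~~b /\ (b /\ c)) -> a = min(1, 1 − 0.942 + 0.414) = min(1, 0.472) = 0.472
~(~(~~b /\ (b /\ c)) -> a) = 1 − 0.472 = 0.528
~~(~(~~b /\ (b /\ c)) -> a) = 1 − 0.528 = 0.472
~~~(~(~~b /\ (b /\ c)) -> a) = 1 − 0.472 = 0.528
~~~~(~(~~b /\ (b /\ c)) -> a) = 1 − 0.528 = 0.472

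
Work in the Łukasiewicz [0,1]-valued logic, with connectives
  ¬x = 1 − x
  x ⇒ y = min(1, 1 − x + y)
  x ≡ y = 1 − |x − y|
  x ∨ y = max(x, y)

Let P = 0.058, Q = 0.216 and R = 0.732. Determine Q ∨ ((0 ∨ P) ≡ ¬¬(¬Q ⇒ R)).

0.216

0 ∨ P = max(0.000, 0.058) = 0.058
¬Q = 1 − 0.216 = 0.784
¬Q ⇒ R = min(1, 1 − 0.784 + 0.732) = min(1, 0.948) = 0.948
¬(¬Q ⇒ R) = 1 − 0.948 = 0.052
¬¬(¬Q ⇒ R) = 1 − 0.052 = 0.948
(0 ∨ P) ≡ ¬¬(¬Q ⇒ R) = 1 − |0.058 − 0.948| = 1 − 0.890 = 0.110
Q ∨ ((0 ∨ P) ≡ ¬¬(¬Q ⇒ R)) = max(0.216, 0.110) = 0.216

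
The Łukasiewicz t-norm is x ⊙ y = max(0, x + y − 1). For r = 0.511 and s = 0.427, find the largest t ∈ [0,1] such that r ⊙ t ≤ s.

0.916

The residuum of the Łukasiewicz t-norm gives the supremum: min(1, 1 − 0.511 + 0.427).
1 − 0.511 + 0.427 = 0.916, so t = min(1, 0.916) = 0.916.
Check: 0.511 ⊙ 0.916 = max(0, 0.427) = 0.427 ≤ 0.427.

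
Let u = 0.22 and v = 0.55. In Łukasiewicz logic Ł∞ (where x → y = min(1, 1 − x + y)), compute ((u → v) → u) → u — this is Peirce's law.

u → v = min(1, 1 − 0.22 + 0.55) = min(1, 1.33) = 1.00
(u → v) → u = min(1, 1 − 1.00 + 0.22) = min(1, 0.22) = 0.22
((u → v) → u) → u = min(1, 1 − 0.22 + 0.22) = min(1, 1.00) = 1.00

1.00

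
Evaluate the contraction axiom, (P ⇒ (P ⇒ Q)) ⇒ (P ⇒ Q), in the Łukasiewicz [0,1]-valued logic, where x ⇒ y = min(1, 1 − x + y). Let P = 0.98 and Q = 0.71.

P ⇒ Q = min(1, 1 − 0.98 + 0.71) = min(1, 0.73) = 0.73
P ⇒ (P ⇒ Q) = min(1, 1 − 0.98 + 0.73) = min(1, 0.75) = 0.75
(P ⇒ (P ⇒ Q)) ⇒ (P ⇒ Q) = min(1, 1 − 0.75 + 0.73) = min(1, 0.98) = 0.98
(The value 0.98 < 1 shows this instance is not satisfied; fails in Ł∞ (the t-norm is not idempotent).)

0.98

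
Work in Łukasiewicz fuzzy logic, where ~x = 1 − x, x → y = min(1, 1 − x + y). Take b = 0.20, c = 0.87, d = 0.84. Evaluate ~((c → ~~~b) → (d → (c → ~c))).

~b = 1 − 0.20 = 0.80
~~b = 1 − 0.80 = 0.20
~~~b = 1 − 0.20 = 0.80
c → ~~~b = min(1, 1 − 0.87 + 0.80) = min(1, 0.93) = 0.93
~c = 1 − 0.87 = 0.13
c → ~c = min(1, 1 − 0.87 + 0.13) = min(1, 0.26) = 0.26
d → (c → ~c) = min(1, 1 − 0.84 + 0.26) = min(1, 0.42) = 0.42
(c → ~~~b) → (d → (c → ~c)) = min(1, 1 − 0.93 + 0.42) = min(1, 0.49) = 0.49
~((c → ~~~b) → (d → (c → ~c))) = 1 − 0.49 = 0.51

0.51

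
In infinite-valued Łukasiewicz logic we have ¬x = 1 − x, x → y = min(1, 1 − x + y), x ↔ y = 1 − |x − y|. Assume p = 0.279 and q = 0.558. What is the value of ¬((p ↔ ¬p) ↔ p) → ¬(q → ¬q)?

0.837

¬p = 1 − 0.279 = 0.721
p ↔ ¬p = 1 − |0.279 − 0.721| = 1 − 0.442 = 0.558
(p ↔ ¬p) ↔ p = 1 − |0.558 − 0.279| = 1 − 0.279 = 0.721
¬((p ↔ ¬p) ↔ p) = 1 − 0.721 = 0.279
¬q = 1 − 0.558 = 0.442
q → ¬q = min(1, 1 − 0.558 + 0.442) = min(1, 0.884) = 0.884
¬(q → ¬q) = 1 − 0.884 = 0.116
¬((p ↔ ¬p) ↔ p) → ¬(q → ¬q) = min(1, 1 − 0.279 + 0.116) = min(1, 0.837) = 0.837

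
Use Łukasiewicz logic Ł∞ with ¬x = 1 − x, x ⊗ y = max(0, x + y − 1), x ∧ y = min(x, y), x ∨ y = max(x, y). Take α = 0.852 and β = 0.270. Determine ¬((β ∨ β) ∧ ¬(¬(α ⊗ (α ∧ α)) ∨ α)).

β ∨ β = max(0.270, 0.270) = 0.270
α ∧ α = min(0.852, 0.852) = 0.852
α ⊗ (α ∧ α) = max(0, 0.852 + 0.852 − 1) = max(0, 0.704) = 0.704
¬(α ⊗ (α ∧ α)) = 1 − 0.704 = 0.296
¬(α ⊗ (α ∧ α)) ∨ α = max(0.296, 0.852) = 0.852
¬(¬(α ⊗ (α ∧ α)) ∨ α) = 1 − 0.852 = 0.148
(β ∨ β) ∧ ¬(¬(α ⊗ (α ∧ α)) ∨ α) = min(0.270, 0.148) = 0.148
¬((β ∨ β) ∧ ¬(¬(α ⊗ (α ∧ α)) ∨ α)) = 1 − 0.148 = 0.852

0.852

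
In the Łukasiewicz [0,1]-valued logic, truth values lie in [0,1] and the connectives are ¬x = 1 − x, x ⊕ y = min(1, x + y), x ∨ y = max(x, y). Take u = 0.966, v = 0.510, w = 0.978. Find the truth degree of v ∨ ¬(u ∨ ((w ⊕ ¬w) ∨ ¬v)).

¬w = 1 − 0.978 = 0.022
w ⊕ ¬w = min(1, 0.978 + 0.022) = min(1, 1.000) = 1.000
¬v = 1 − 0.510 = 0.490
(w ⊕ ¬w) ∨ ¬v = max(1.000, 0.490) = 1.000
u ∨ ((w ⊕ ¬w) ∨ ¬v) = max(0.966, 1.000) = 1.000
¬(u ∨ ((w ⊕ ¬w) ∨ ¬v)) = 1 − 1.000 = 0.000
v ∨ ¬(u ∨ ((w ⊕ ¬w) ∨ ¬v)) = max(0.510, 0.000) = 0.510

0.510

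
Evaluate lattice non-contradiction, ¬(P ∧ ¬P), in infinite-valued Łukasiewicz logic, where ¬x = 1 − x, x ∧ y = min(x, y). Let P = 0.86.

0.86

¬P = 1 − 0.86 = 0.14
P ∧ ¬P = min(0.86, 0.14) = 0.14
¬(P ∧ ¬P) = 1 − 0.14 = 0.86
(The value 0.86 < 1 shows this instance is not satisfied; not a Ł∞-tautology — its value is 1 − min(a, 1−a).)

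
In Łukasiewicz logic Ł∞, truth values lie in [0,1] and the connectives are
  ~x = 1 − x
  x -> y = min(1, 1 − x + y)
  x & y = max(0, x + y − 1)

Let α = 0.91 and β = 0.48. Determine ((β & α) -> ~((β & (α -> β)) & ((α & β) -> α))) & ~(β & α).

0.61

β & α = max(0, 0.48 + 0.91 − 1) = max(0, 0.39) = 0.39
α -> β = min(1, 1 − 0.91 + 0.48) = min(1, 0.57) = 0.57
β & (α -> β) = max(0, 0.48 + 0.57 − 1) = max(0, 0.05) = 0.05
α & β = max(0, 0.91 + 0.48 − 1) = max(0, 0.39) = 0.39
(α & β) -> α = min(1, 1 − 0.39 + 0.91) = min(1, 1.52) = 1.00
(β & (α -> β)) & ((α & β) -> α) = max(0, 0.05 + 1.00 − 1) = max(0, 0.05) = 0.05
~((β & (α -> β)) & ((α & β) -> α)) = 1 − 0.05 = 0.95
(β & α) -> ~((β & (α -> β)) & ((α & β) -> α)) = min(1, 1 − 0.39 + 0.95) = min(1, 1.56) = 1.00
~(β & α) = 1 − 0.39 = 0.61
((β & α) -> ~((β & (α -> β)) & ((α & β) -> α))) & ~(β & α) = max(0, 1.00 + 0.61 − 1) = max(0, 0.61) = 0.61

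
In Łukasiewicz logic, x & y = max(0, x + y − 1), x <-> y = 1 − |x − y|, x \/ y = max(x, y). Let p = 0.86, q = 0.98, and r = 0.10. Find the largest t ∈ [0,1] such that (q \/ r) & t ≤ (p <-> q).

0.90

q \/ r = max(0.98, 0.10) = 0.98
So the left factor is q \/ r = 0.98.
p <-> q = 1 − |0.86 − 0.98| = 1 − 0.12 = 0.88
So the right-hand bound is p <-> q = 0.88.
The residuum of the Łukasiewicz t-norm gives the supremum: min(1, 1 − 0.98 + 0.88).
1 − 0.98 + 0.88 = 0.90, so t = min(1, 0.90) = 0.90.
Check: 0.98 & 0.90 = max(0, 0.88) = 0.88 ≤ 0.88.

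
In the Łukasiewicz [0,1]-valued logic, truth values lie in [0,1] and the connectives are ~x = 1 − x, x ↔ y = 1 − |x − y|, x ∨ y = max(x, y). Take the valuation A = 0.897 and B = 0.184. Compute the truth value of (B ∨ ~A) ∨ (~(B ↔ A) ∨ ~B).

~A = 1 − 0.897 = 0.103
B ∨ ~A = max(0.184, 0.103) = 0.184
B ↔ A = 1 − |0.184 − 0.897| = 1 − 0.713 = 0.287
~(B ↔ A) = 1 − 0.287 = 0.713
~B = 1 − 0.184 = 0.816
~(B ↔ A) ∨ ~B = max(0.713, 0.816) = 0.816
(B ∨ ~A) ∨ (~(B ↔ A) ∨ ~B) = max(0.184, 0.816) = 0.816

0.816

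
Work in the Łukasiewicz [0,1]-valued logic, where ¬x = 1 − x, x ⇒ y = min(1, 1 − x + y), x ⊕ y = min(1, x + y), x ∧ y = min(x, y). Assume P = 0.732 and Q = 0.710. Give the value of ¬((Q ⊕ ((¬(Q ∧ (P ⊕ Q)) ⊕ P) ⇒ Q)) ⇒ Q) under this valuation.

0.290

P ⊕ Q = min(1, 0.732 + 0.710) = min(1, 1.442) = 1.000
Q ∧ (P ⊕ Q) = min(0.710, 1.000) = 0.710
¬(Q ∧ (P ⊕ Q)) = 1 − 0.710 = 0.290
¬(Q ∧ (P ⊕ Q)) ⊕ P = min(1, 0.290 + 0.732) = min(1, 1.022) = 1.000
(¬(Q ∧ (P ⊕ Q)) ⊕ P) ⇒ Q = min(1, 1 − 1.000 + 0.710) = min(1, 0.710) = 0.710
Q ⊕ ((¬(Q ∧ (P ⊕ Q)) ⊕ P) ⇒ Q) = min(1, 0.710 + 0.710) = min(1, 1.420) = 1.000
(Q ⊕ ((¬(Q ∧ (P ⊕ Q)) ⊕ P) ⇒ Q)) ⇒ Q = min(1, 1 − 1.000 + 0.710) = min(1, 0.710) = 0.710
¬((Q ⊕ ((¬(Q ∧ (P ⊕ Q)) ⊕ P) ⇒ Q)) ⇒ Q) = 1 − 0.710 = 0.290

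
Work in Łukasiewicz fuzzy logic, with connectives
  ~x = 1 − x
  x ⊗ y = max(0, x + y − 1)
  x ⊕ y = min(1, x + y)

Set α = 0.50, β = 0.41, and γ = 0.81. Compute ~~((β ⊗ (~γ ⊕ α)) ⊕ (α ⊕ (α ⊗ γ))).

0.91

~γ = 1 − 0.81 = 0.19
~γ ⊕ α = min(1, 0.19 + 0.50) = min(1, 0.69) = 0.69
β ⊗ (~γ ⊕ α) = max(0, 0.41 + 0.69 − 1) = max(0, 0.10) = 0.10
α ⊗ γ = max(0, 0.50 + 0.81 − 1) = max(0, 0.31) = 0.31
α ⊕ (α ⊗ γ) = min(1, 0.50 + 0.31) = min(1, 0.81) = 0.81
(β ⊗ (~γ ⊕ α)) ⊕ (α ⊕ (α ⊗ γ)) = min(1, 0.10 + 0.81) = min(1, 0.91) = 0.91
~((β ⊗ (~γ ⊕ α)) ⊕ (α ⊕ (α ⊗ γ))) = 1 − 0.91 = 0.09
~~((β ⊗ (~γ ⊕ α)) ⊕ (α ⊕ (α ⊗ γ))) = 1 − 0.09 = 0.91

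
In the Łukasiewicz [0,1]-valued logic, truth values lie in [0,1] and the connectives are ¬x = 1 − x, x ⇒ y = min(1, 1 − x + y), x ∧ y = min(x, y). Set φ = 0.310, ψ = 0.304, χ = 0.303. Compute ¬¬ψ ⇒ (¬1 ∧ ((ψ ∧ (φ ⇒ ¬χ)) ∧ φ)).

0.696

¬ψ = 1 − 0.304 = 0.696
¬¬ψ = 1 − 0.696 = 0.304
¬1 = 1 − 1.000 = 0.000
¬χ = 1 − 0.303 = 0.697
φ ⇒ ¬χ = min(1, 1 − 0.310 + 0.697) = min(1, 1.387) = 1.000
ψ ∧ (φ ⇒ ¬χ) = min(0.304, 1.000) = 0.304
(ψ ∧ (φ ⇒ ¬χ)) ∧ φ = min(0.304, 0.310) = 0.304
¬1 ∧ ((ψ ∧ (φ ⇒ ¬χ)) ∧ φ) = min(0.000, 0.304) = 0.000
¬¬ψ ⇒ (¬1 ∧ ((ψ ∧ (φ ⇒ ¬χ)) ∧ φ)) = min(1, 1 − 0.304 + 0.000) = min(1, 0.696) = 0.696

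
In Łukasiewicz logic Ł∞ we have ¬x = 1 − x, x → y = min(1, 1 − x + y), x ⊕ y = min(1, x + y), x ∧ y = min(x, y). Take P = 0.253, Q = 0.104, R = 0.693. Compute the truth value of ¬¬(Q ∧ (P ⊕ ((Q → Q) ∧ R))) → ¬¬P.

Q → Q = min(1, 1 − 0.104 + 0.104) = min(1, 1.000) = 1.000
(Q → Q) ∧ R = min(1.000, 0.693) = 0.693
P ⊕ ((Q → Q) ∧ R) = min(1, 0.253 + 0.693) = min(1, 0.946) = 0.946
Q ∧ (P ⊕ ((Q → Q) ∧ R)) = min(0.104, 0.946) = 0.104
¬(Q ∧ (P ⊕ ((Q → Q) ∧ R))) = 1 − 0.104 = 0.896
¬¬(Q ∧ (P ⊕ ((Q → Q) ∧ R))) = 1 − 0.896 = 0.104
¬P = 1 − 0.253 = 0.747
¬¬P = 1 − 0.747 = 0.253
¬¬(Q ∧ (P ⊕ ((Q → Q) ∧ R))) → ¬¬P = min(1, 1 − 0.104 + 0.253) = min(1, 1.149) = 1.000

1.000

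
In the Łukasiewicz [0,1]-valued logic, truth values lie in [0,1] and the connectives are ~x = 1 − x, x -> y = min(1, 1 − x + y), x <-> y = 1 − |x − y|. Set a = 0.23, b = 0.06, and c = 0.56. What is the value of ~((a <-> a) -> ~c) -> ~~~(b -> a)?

0.44

a <-> a = 1 − |0.23 − 0.23| = 1 − 0.00 = 1.00
~c = 1 − 0.56 = 0.44
(a <-> a) -> ~c = min(1, 1 − 1.00 + 0.44) = min(1, 0.44) = 0.44
~((a <-> a) -> ~c) = 1 − 0.44 = 0.56
b -> a = min(1, 1 − 0.06 + 0.23) = min(1, 1.17) = 1.00
~(b -> a) = 1 − 1.00 = 0.00
~~(b -> a) = 1 − 0.00 = 1.00
~~~(b -> a) = 1 − 1.00 = 0.00
~((a <-> a) -> ~c) -> ~~~(b -> a) = min(1, 1 − 0.56 + 0.00) = min(1, 0.44) = 0.44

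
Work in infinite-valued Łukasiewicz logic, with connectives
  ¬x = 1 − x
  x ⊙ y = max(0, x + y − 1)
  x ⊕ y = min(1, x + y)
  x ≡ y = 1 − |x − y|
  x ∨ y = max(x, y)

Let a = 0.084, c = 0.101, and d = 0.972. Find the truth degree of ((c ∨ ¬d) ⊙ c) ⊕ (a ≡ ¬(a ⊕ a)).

0.252

¬d = 1 − 0.972 = 0.028
c ∨ ¬d = max(0.101, 0.028) = 0.101
(c ∨ ¬d) ⊙ c = max(0, 0.101 + 0.101 − 1) = max(0, -0.798) = 0.000
a ⊕ a = min(1, 0.084 + 0.084) = min(1, 0.168) = 0.168
¬(a ⊕ a) = 1 − 0.168 = 0.832
a ≡ ¬(a ⊕ a) = 1 − |0.084 − 0.832| = 1 − 0.748 = 0.252
((c ∨ ¬d) ⊙ c) ⊕ (a ≡ ¬(a ⊕ a)) = min(1, 0.000 + 0.252) = min(1, 0.252) = 0.252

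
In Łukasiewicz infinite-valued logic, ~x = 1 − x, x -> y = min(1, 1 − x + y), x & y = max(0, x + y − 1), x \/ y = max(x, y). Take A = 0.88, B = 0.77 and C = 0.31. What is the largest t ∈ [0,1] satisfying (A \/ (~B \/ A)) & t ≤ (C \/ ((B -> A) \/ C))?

~B = 1 − 0.77 = 0.23
~B \/ A = max(0.23, 0.88) = 0.88
A \/ (~B \/ A) = max(0.88, 0.88) = 0.88
So the left factor is A \/ (~B \/ A) = 0.88.
B -> A = min(1, 1 − 0.77 + 0.88) = min(1, 1.11) = 1.00
(B -> A) \/ C = max(1.00, 0.31) = 1.00
C \/ ((B -> A) \/ C) = max(0.31, 1.00) = 1.00
So the right-hand bound is C \/ ((B -> A) \/ C) = 1.00.
The residuum of the Łukasiewicz t-norm gives the supremum: min(1, 1 − 0.88 + 1.00).
1 − 0.88 + 1.00 = 1.12, so t = min(1, 1.12) = 1.00.
Check: 0.88 & 1.00 = max(0, 0.88) = 0.88 ≤ 1.00.

1.00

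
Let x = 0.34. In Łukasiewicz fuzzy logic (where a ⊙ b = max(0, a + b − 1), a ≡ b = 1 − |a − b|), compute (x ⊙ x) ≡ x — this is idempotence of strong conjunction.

x ⊙ x = max(0, 0.34 + 0.34 − 1) = max(0, -0.32) = 0.00
(x ⊙ x) ≡ x = 1 − |0.00 − 0.34| = 1 − 0.34 = 0.66
(The value 0.66 < 1 shows this instance is not satisfied; fails in Ł∞ since a ⊗ a = max(0, 2a−1) ≠ a in general.)

0.66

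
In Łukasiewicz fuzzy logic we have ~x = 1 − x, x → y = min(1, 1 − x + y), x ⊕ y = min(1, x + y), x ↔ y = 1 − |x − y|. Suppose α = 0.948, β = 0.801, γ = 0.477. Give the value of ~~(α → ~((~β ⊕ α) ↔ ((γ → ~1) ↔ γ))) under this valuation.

~β = 1 − 0.801 = 0.199
~β ⊕ α = min(1, 0.199 + 0.948) = min(1, 1.147) = 1.000
~1 = 1 − 1.000 = 0.000
γ → ~1 = min(1, 1 − 0.477 + 0.000) = min(1, 0.523) = 0.523
(γ → ~1) ↔ γ = 1 − |0.523 − 0.477| = 1 − 0.046 = 0.954
(~β ⊕ α) ↔ ((γ → ~1) ↔ γ) = 1 − |1.000 − 0.954| = 1 − 0.046 = 0.954
~((~β ⊕ α) ↔ ((γ → ~1) ↔ γ)) = 1 − 0.954 = 0.046
α → ~((~β ⊕ α) ↔ ((γ → ~1) ↔ γ)) = min(1, 1 − 0.948 + 0.046) = min(1, 0.098) = 0.098
~(α → ~((~β ⊕ α) ↔ ((γ → ~1) ↔ γ))) = 1 − 0.098 = 0.902
~~(α → ~((~β ⊕ α) ↔ ((γ → ~1) ↔ γ))) = 1 − 0.902 = 0.098

0.098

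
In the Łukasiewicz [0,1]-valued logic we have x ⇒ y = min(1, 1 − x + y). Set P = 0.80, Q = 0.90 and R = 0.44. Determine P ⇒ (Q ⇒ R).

Q ⇒ R = min(1, 1 − 0.90 + 0.44) = min(1, 0.54) = 0.54
P ⇒ (Q ⇒ R) = min(1, 1 − 0.80 + 0.54) = min(1, 0.74) = 0.74

0.74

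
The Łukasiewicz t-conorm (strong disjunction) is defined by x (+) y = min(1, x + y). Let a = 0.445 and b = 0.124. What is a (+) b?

a (+) b = min(1, 0.445 + 0.124) = min(1, 0.569) = 0.569
For comparison, the Gödel t-conorm max(x, y) would give 0.445.

0.569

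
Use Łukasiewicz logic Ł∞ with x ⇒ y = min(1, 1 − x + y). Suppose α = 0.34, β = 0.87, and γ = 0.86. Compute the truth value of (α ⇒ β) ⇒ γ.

α ⇒ β = min(1, 1 − 0.34 + 0.87) = min(1, 1.53) = 1.00
(α ⇒ β) ⇒ γ = min(1, 1 − 1.00 + 0.86) = min(1, 0.86) = 0.86

0.86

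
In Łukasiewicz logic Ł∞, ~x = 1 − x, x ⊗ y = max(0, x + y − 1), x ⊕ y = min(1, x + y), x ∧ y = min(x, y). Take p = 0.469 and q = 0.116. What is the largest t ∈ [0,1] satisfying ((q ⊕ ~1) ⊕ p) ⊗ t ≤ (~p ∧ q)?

~1 = 1 − 1.000 = 0.000
q ⊕ ~1 = min(1, 0.116 + 0.000) = min(1, 0.116) = 0.116
(q ⊕ ~1) ⊕ p = min(1, 0.116 + 0.469) = min(1, 0.585) = 0.585
So the left factor is (q ⊕ ~1) ⊕ p = 0.585.
~p = 1 − 0.469 = 0.531
~p ∧ q = min(0.531, 0.116) = 0.116
So the right-hand bound is ~p ∧ q = 0.116.
The residuum of the Łukasiewicz t-norm gives the supremum: min(1, 1 − 0.585 + 0.116).
1 − 0.585 + 0.116 = 0.531, so t = min(1, 0.531) = 0.531.
Check: 0.585 ⊗ 0.531 = max(0, 0.116) = 0.116 ≤ 0.116.

0.531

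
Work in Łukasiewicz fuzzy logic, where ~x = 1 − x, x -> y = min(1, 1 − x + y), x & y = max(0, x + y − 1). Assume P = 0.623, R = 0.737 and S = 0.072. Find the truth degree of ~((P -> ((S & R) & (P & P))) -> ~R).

0.114

S & R = max(0, 0.072 + 0.737 − 1) = max(0, -0.191) = 0.000
P & P = max(0, 0.623 + 0.623 − 1) = max(0, 0.246) = 0.246
(S & R) & (P & P) = max(0, 0.000 + 0.246 − 1) = max(0, -0.754) = 0.000
P -> ((S & R) & (P & P)) = min(1, 1 − 0.623 + 0.000) = min(1, 0.377) = 0.377
~R = 1 − 0.737 = 0.263
(P -> ((S & R) & (P & P))) -> ~R = min(1, 1 − 0.377 + 0.263) = min(1, 0.886) = 0.886
~((P -> ((S & R) & (P & P))) -> ~R) = 1 − 0.886 = 0.114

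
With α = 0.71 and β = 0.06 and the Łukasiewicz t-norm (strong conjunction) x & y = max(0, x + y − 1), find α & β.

0.00

α & β = max(0, 0.71 + 0.06 − 1) = max(0, -0.23) = 0.00
For comparison, the Gödel (minimum) t-norm min(x, y) would give 0.06.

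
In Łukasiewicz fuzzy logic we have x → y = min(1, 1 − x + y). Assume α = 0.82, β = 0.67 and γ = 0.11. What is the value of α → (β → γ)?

0.62

β → γ = min(1, 1 − 0.67 + 0.11) = min(1, 0.44) = 0.44
α → (β → γ) = min(1, 1 − 0.82 + 0.44) = min(1, 0.62) = 0.62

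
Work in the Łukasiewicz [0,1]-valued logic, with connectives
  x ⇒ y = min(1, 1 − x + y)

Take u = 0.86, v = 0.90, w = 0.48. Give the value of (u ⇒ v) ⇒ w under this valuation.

u ⇒ v = min(1, 1 − 0.86 + 0.90) = min(1, 1.04) = 1.00
(u ⇒ v) ⇒ w = min(1, 1 − 1.00 + 0.48) = min(1, 0.48) = 0.48

0.48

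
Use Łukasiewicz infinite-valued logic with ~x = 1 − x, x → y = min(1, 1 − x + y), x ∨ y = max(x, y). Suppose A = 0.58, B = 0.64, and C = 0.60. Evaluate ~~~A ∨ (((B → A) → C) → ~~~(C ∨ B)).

0.70

~A = 1 − 0.58 = 0.42
~~A = 1 − 0.42 = 0.58
~~~A = 1 − 0.58 = 0.42
B → A = min(1, 1 − 0.64 + 0.58) = min(1, 0.94) = 0.94
(B → A) → C = min(1, 1 − 0.94 + 0.60) = min(1, 0.66) = 0.66
C ∨ B = max(0.60, 0.64) = 0.64
~(C ∨ B) = 1 − 0.64 = 0.36
~~(C ∨ B) = 1 − 0.36 = 0.64
~~~(C ∨ B) = 1 − 0.64 = 0.36
((B → A) → C) → ~~~(C ∨ B) = min(1, 1 − 0.66 + 0.36) = min(1, 0.70) = 0.70
~~~A ∨ (((B → A) → C) → ~~~(C ∨ B)) = max(0.42, 0.70) = 0.70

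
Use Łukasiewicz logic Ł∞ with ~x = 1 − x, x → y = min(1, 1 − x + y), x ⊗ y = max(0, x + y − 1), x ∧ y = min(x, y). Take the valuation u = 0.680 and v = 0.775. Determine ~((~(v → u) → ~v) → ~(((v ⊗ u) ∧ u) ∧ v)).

0.455

v → u = min(1, 1 − 0.775 + 0.680) = min(1, 0.905) = 0.905
~(v → u) = 1 − 0.905 = 0.095
~v = 1 − 0.775 = 0.225
~(v → u) → ~v = min(1, 1 − 0.095 + 0.225) = min(1, 1.130) = 1.000
v ⊗ u = max(0, 0.775 + 0.680 − 1) = max(0, 0.455) = 0.455
(v ⊗ u) ∧ u = min(0.455, 0.680) = 0.455
((v ⊗ u) ∧ u) ∧ v = min(0.455, 0.775) = 0.455
~(((v ⊗ u) ∧ u) ∧ v) = 1 − 0.455 = 0.545
(~(v → u) → ~v) → ~(((v ⊗ u) ∧ u) ∧ v) = min(1, 1 − 1.000 + 0.545) = min(1, 0.545) = 0.545
~((~(v → u) → ~v) → ~(((v ⊗ u) ∧ u) ∧ v)) = 1 − 0.545 = 0.455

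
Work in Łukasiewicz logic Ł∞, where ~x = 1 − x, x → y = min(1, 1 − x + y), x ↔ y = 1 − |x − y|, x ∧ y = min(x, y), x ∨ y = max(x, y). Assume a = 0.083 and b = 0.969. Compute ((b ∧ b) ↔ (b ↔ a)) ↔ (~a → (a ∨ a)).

0.979

b ∧ b = min(0.969, 0.969) = 0.969
b ↔ a = 1 − |0.969 − 0.083| = 1 − 0.886 = 0.114
(b ∧ b) ↔ (b ↔ a) = 1 − |0.969 − 0.114| = 1 − 0.855 = 0.145
~a = 1 − 0.083 = 0.917
a ∨ a = max(0.083, 0.083) = 0.083
~a → (a ∨ a) = min(1, 1 − 0.917 + 0.083) = min(1, 0.166) = 0.166
((b ∧ b) ↔ (b ↔ a)) ↔ (~a → (a ∨ a)) = 1 − |0.145 − 0.166| = 1 − 0.021 = 0.979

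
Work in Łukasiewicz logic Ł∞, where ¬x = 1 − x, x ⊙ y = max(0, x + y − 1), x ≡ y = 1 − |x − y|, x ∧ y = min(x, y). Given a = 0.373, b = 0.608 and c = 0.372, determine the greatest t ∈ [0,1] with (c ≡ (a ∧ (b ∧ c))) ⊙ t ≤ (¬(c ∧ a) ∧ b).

b ∧ c = min(0.608, 0.372) = 0.372
a ∧ (b ∧ c) = min(0.373, 0.372) = 0.372
c ≡ (a ∧ (b ∧ c)) = 1 − |0.372 − 0.372| = 1 − 0.000 = 1.000
So the left factor is c ≡ (a ∧ (b ∧ c)) = 1.000.
c ∧ a = min(0.372, 0.373) = 0.372
¬(c ∧ a) = 1 − 0.372 = 0.628
¬(c ∧ a) ∧ b = min(0.628, 0.608) = 0.608
So the right-hand bound is ¬(c ∧ a) ∧ b = 0.608.
The residuum of the Łukasiewicz t-norm gives the supremum: min(1, 1 − 1.000 + 0.608).
1 − 1.000 + 0.608 = 0.608, so t = min(1, 0.608) = 0.608.
Check: 1.000 ⊙ 0.608 = max(0, 0.608) = 0.608 ≤ 0.608.

0.608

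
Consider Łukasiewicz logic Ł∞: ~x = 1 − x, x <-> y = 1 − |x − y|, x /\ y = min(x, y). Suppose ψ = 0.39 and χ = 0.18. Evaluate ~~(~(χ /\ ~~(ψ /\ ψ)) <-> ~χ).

1.00

ψ /\ ψ = min(0.39, 0.39) = 0.39
~(ψ /\ ψ) = 1 − 0.39 = 0.61
~~(ψ /\ ψ) = 1 − 0.61 = 0.39
χ /\ ~~(ψ /\ ψ) = min(0.18, 0.39) = 0.18
~(χ /\ ~~(ψ /\ ψ)) = 1 − 0.18 = 0.82
~χ = 1 − 0.18 = 0.82
~(χ /\ ~~(ψ /\ ψ)) <-> ~χ = 1 − |0.82 − 0.82| = 1 − 0.00 = 1.00
~(~(χ /\ ~~(ψ /\ ψ)) <-> ~χ) = 1 − 1.00 = 0.00
~~(~(χ /\ ~~(ψ /\ ψ)) <-> ~χ) = 1 − 0.00 = 1.00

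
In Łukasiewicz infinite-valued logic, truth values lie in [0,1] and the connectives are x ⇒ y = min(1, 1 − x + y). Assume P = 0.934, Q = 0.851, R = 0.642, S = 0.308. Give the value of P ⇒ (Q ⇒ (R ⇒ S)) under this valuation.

R ⇒ S = min(1, 1 − 0.642 + 0.308) = min(1, 0.666) = 0.666
Q ⇒ (R ⇒ S) = min(1, 1 − 0.851 + 0.666) = min(1, 0.815) = 0.815
P ⇒ (Q ⇒ (R ⇒ S)) = min(1, 1 − 0.934 + 0.815) = min(1, 0.881) = 0.881

0.881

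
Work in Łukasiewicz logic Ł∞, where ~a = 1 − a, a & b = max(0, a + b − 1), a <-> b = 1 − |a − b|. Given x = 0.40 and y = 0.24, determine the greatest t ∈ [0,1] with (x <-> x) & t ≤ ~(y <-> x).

x <-> x = 1 − |0.40 − 0.40| = 1 − 0.00 = 1.00
So the left factor is x <-> x = 1.00.
y <-> x = 1 − |0.24 − 0.40| = 1 − 0.16 = 0.84
~(y <-> x) = 1 − 0.84 = 0.16
So the right-hand bound is ~(y <-> x) = 0.16.
The residuum of the Łukasiewicz t-norm gives the supremum: min(1, 1 − 1.00 + 0.16).
1 − 1.00 + 0.16 = 0.16, so t = min(1, 0.16) = 0.16.
Check: 1.00 & 0.16 = max(0, 0.16) = 0.16 ≤ 0.16.

0.16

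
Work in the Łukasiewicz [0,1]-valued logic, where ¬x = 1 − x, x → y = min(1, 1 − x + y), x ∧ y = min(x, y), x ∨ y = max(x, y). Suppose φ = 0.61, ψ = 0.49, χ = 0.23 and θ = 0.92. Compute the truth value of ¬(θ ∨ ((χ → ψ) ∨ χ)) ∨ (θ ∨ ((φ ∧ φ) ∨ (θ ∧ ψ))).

χ → ψ = min(1, 1 − 0.23 + 0.49) = min(1, 1.26) = 1.00
(χ → ψ) ∨ χ = max(1.00, 0.23) = 1.00
θ ∨ ((χ → ψ) ∨ χ) = max(0.92, 1.00) = 1.00
¬(θ ∨ ((χ → ψ) ∨ χ)) = 1 − 1.00 = 0.00
φ ∧ φ = min(0.61, 0.61) = 0.61
θ ∧ ψ = min(0.92, 0.49) = 0.49
(φ ∧ φ) ∨ (θ ∧ ψ) = max(0.61, 0.49) = 0.61
θ ∨ ((φ ∧ φ) ∨ (θ ∧ ψ)) = max(0.92, 0.61) = 0.92
¬(θ ∨ ((χ → ψ) ∨ χ)) ∨ (θ ∨ ((φ ∧ φ) ∨ (θ ∧ ψ))) = max(0.00, 0.92) = 0.92

0.92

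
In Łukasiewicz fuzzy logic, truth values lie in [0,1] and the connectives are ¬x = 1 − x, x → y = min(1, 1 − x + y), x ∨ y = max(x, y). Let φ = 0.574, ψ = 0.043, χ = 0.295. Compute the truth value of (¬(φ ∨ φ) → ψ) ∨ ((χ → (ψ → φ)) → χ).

0.617

φ ∨ φ = max(0.574, 0.574) = 0.574
¬(φ ∨ φ) = 1 − 0.574 = 0.426
¬(φ ∨ φ) → ψ = min(1, 1 − 0.426 + 0.043) = min(1, 0.617) = 0.617
ψ → φ = min(1, 1 − 0.043 + 0.574) = min(1, 1.531) = 1.000
χ → (ψ → φ) = min(1, 1 − 0.295 + 1.000) = min(1, 1.705) = 1.000
(χ → (ψ → φ)) → χ = min(1, 1 − 1.000 + 0.295) = min(1, 0.295) = 0.295
(¬(φ ∨ φ) → ψ) ∨ ((χ → (ψ → φ)) → χ) = max(0.617, 0.295) = 0.617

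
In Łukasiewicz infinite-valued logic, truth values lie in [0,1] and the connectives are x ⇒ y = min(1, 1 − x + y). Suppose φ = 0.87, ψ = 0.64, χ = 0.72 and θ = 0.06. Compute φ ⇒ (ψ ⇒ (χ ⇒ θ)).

χ ⇒ θ = min(1, 1 − 0.72 + 0.06) = min(1, 0.34) = 0.34
ψ ⇒ (χ ⇒ θ) = min(1, 1 − 0.64 + 0.34) = min(1, 0.70) = 0.70
φ ⇒ (ψ ⇒ (χ ⇒ θ)) = min(1, 1 − 0.87 + 0.70) = min(1, 0.83) = 0.83

0.83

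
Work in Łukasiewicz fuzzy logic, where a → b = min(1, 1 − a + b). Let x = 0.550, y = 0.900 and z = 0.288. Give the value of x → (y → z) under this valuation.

y → z = min(1, 1 − 0.900 + 0.288) = min(1, 0.388) = 0.388
x → (y → z) = min(1, 1 − 0.550 + 0.388) = min(1, 0.838) = 0.838

0.838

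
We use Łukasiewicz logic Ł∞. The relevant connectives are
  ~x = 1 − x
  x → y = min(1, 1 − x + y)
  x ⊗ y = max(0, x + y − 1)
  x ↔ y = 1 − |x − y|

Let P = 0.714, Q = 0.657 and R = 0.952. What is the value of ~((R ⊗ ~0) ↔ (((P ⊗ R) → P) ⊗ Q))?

0.295

~0 = 1 − 0.000 = 1.000
R ⊗ ~0 = max(0, 0.952 + 1.000 − 1) = max(0, 0.952) = 0.952
P ⊗ R = max(0, 0.714 + 0.952 − 1) = max(0, 0.666) = 0.666
(P ⊗ R) → P = min(1, 1 − 0.666 + 0.714) = min(1, 1.048) = 1.000
((P ⊗ R) → P) ⊗ Q = max(0, 1.000 + 0.657 − 1) = max(0, 0.657) = 0.657
(R ⊗ ~0) ↔ (((P ⊗ R) → P) ⊗ Q) = 1 − |0.952 − 0.657| = 1 − 0.295 = 0.705
~((R ⊗ ~0) ↔ (((P ⊗ R) → P) ⊗ Q)) = 1 − 0.705 = 0.295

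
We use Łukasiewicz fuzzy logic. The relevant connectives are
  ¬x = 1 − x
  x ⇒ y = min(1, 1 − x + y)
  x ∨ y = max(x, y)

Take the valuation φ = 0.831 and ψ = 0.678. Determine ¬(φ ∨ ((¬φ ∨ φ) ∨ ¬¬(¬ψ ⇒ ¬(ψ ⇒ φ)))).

0.169

¬φ = 1 − 0.831 = 0.169
¬φ ∨ φ = max(0.169, 0.831) = 0.831
¬ψ = 1 − 0.678 = 0.322
ψ ⇒ φ = min(1, 1 − 0.678 + 0.831) = min(1, 1.153) = 1.000
¬(ψ ⇒ φ) = 1 − 1.000 = 0.000
¬ψ ⇒ ¬(ψ ⇒ φ) = min(1, 1 − 0.322 + 0.000) = min(1, 0.678) = 0.678
¬(¬ψ ⇒ ¬(ψ ⇒ φ)) = 1 − 0.678 = 0.322
¬¬(¬ψ ⇒ ¬(ψ ⇒ φ)) = 1 − 0.322 = 0.678
(¬φ ∨ φ) ∨ ¬¬(¬ψ ⇒ ¬(ψ ⇒ φ)) = max(0.831, 0.678) = 0.831
φ ∨ ((¬φ ∨ φ) ∨ ¬¬(¬ψ ⇒ ¬(ψ ⇒ φ))) = max(0.831, 0.831) = 0.831
¬(φ ∨ ((¬φ ∨ φ) ∨ ¬¬(¬ψ ⇒ ¬(ψ ⇒ φ)))) = 1 − 0.831 = 0.169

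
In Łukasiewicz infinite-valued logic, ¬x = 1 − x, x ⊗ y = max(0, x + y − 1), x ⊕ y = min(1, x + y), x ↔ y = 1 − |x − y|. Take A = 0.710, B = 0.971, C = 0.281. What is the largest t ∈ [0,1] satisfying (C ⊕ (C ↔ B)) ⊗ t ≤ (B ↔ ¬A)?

C ↔ B = 1 − |0.281 − 0.971| = 1 − 0.690 = 0.310
C ⊕ (C ↔ B) = min(1, 0.281 + 0.310) = min(1, 0.591) = 0.591
So the left factor is C ⊕ (C ↔ B) = 0.591.
¬A = 1 − 0.710 = 0.290
B ↔ ¬A = 1 − |0.971 − 0.290| = 1 − 0.681 = 0.319
So the right-hand bound is B ↔ ¬A = 0.319.
The residuum of the Łukasiewicz t-norm gives the supremum: min(1, 1 − 0.591 + 0.319).
1 − 0.591 + 0.319 = 0.728, so t = min(1, 0.728) = 0.728.
Check: 0.591 ⊗ 0.728 = max(0, 0.319) = 0.319 ≤ 0.319.

0.728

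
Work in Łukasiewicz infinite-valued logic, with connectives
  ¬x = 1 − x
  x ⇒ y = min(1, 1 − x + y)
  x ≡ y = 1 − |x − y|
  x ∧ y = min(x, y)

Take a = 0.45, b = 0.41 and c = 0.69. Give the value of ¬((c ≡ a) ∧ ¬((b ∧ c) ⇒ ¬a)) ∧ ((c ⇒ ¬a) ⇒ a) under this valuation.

0.59

c ≡ a = 1 − |0.69 − 0.45| = 1 − 0.24 = 0.76
b ∧ c = min(0.41, 0.69) = 0.41
¬a = 1 − 0.45 = 0.55
(b ∧ c) ⇒ ¬a = min(1, 1 − 0.41 + 0.55) = min(1, 1.14) = 1.00
¬((b ∧ c) ⇒ ¬a) = 1 − 1.00 = 0.00
(c ≡ a) ∧ ¬((b ∧ c) ⇒ ¬a) = min(0.76, 0.00) = 0.00
¬((c ≡ a) ∧ ¬((b ∧ c) ⇒ ¬a)) = 1 − 0.00 = 1.00
c ⇒ ¬a = min(1, 1 − 0.69 + 0.55) = min(1, 0.86) = 0.86
(c ⇒ ¬a) ⇒ a = min(1, 1 − 0.86 + 0.45) = min(1, 0.59) = 0.59
¬((c ≡ a) ∧ ¬((b ∧ c) ⇒ ¬a)) ∧ ((c ⇒ ¬a) ⇒ a) = min(1.00, 0.59) = 0.59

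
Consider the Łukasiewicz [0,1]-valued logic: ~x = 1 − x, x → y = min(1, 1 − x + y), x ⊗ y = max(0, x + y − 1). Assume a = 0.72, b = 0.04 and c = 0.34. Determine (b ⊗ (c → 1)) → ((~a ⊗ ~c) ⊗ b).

c → 1 = min(1, 1 − 0.34 + 1.00) = min(1, 1.66) = 1.00
b ⊗ (c → 1) = max(0, 0.04 + 1.00 − 1) = max(0, 0.04) = 0.04
~a = 1 − 0.72 = 0.28
~c = 1 − 0.34 = 0.66
~a ⊗ ~c = max(0, 0.28 + 0.66 − 1) = max(0, -0.06) = 0.00
(~a ⊗ ~c) ⊗ b = max(0, 0.00 + 0.04 − 1) = max(0, -0.96) = 0.00
(b ⊗ (c → 1)) → ((~a ⊗ ~c) ⊗ b) = min(1, 1 − 0.04 + 0.00) = min(1, 0.96) = 0.96

0.96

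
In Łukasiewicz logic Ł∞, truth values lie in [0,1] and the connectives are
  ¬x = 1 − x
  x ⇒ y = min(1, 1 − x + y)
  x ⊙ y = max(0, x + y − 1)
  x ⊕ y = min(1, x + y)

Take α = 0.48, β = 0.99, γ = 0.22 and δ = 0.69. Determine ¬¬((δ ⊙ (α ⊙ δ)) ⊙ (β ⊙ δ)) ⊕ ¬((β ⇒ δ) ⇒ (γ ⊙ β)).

0.49

α ⊙ δ = max(0, 0.48 + 0.69 − 1) = max(0, 0.17) = 0.17
δ ⊙ (α ⊙ δ) = max(0, 0.69 + 0.17 − 1) = max(0, -0.14) = 0.00
β ⊙ δ = max(0, 0.99 + 0.69 − 1) = max(0, 0.68) = 0.68
(δ ⊙ (α ⊙ δ)) ⊙ (β ⊙ δ) = max(0, 0.00 + 0.68 − 1) = max(0, -0.32) = 0.00
¬((δ ⊙ (α ⊙ δ)) ⊙ (β ⊙ δ)) = 1 − 0.00 = 1.00
¬¬((δ ⊙ (α ⊙ δ)) ⊙ (β ⊙ δ)) = 1 − 1.00 = 0.00
β ⇒ δ = min(1, 1 − 0.99 + 0.69) = min(1, 0.70) = 0.70
γ ⊙ β = max(0, 0.22 + 0.99 − 1) = max(0, 0.21) = 0.21
(β ⇒ δ) ⇒ (γ ⊙ β) = min(1, 1 − 0.70 + 0.21) = min(1, 0.51) = 0.51
¬((β ⇒ δ) ⇒ (γ ⊙ β)) = 1 − 0.51 = 0.49
¬¬((δ ⊙ (α ⊙ δ)) ⊙ (β ⊙ δ)) ⊕ ¬((β ⇒ δ) ⇒ (γ ⊙ β)) = min(1, 0.00 + 0.49) = min(1, 0.49) = 0.49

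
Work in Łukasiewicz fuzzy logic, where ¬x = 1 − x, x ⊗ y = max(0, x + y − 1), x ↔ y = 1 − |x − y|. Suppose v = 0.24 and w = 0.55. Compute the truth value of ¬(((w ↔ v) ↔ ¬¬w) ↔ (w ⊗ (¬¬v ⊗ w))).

w ↔ v = 1 − |0.55 − 0.24| = 1 − 0.31 = 0.69
¬w = 1 − 0.55 = 0.45
¬¬w = 1 − 0.45 = 0.55
(w ↔ v) ↔ ¬¬w = 1 − |0.69 − 0.55| = 1 − 0.14 = 0.86
¬v = 1 − 0.24 = 0.76
¬¬v = 1 − 0.76 = 0.24
¬¬v ⊗ w = max(0, 0.24 + 0.55 − 1) = max(0, -0.21) = 0.00
w ⊗ (¬¬v ⊗ w) = max(0, 0.55 + 0.00 − 1) = max(0, -0.45) = 0.00
((w ↔ v) ↔ ¬¬w) ↔ (w ⊗ (¬¬v ⊗ w)) = 1 − |0.86 − 0.00| = 1 − 0.86 = 0.14
¬(((w ↔ v) ↔ ¬¬w) ↔ (w ⊗ (¬¬v ⊗ w))) = 1 − 0.14 = 0.86

0.86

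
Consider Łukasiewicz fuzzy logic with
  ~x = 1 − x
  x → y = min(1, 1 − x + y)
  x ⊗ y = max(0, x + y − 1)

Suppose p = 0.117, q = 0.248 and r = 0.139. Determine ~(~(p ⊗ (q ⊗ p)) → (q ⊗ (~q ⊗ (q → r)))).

1.000

q ⊗ p = max(0, 0.248 + 0.117 − 1) = max(0, -0.635) = 0.000
p ⊗ (q ⊗ p) = max(0, 0.117 + 0.000 − 1) = max(0, -0.883) = 0.000
~(p ⊗ (q ⊗ p)) = 1 − 0.000 = 1.000
~q = 1 − 0.248 = 0.752
q → r = min(1, 1 − 0.248 + 0.139) = min(1, 0.891) = 0.891
~q ⊗ (q → r) = max(0, 0.752 + 0.891 − 1) = max(0, 0.643) = 0.643
q ⊗ (~q ⊗ (q → r)) = max(0, 0.248 + 0.643 − 1) = max(0, -0.109) = 0.000
~(p ⊗ (q ⊗ p)) → (q ⊗ (~q ⊗ (q → r))) = min(1, 1 − 1.000 + 0.000) = min(1, 0.000) = 0.000
~(~(p ⊗ (q ⊗ p)) → (q ⊗ (~q ⊗ (q → r)))) = 1 − 0.000 = 1.000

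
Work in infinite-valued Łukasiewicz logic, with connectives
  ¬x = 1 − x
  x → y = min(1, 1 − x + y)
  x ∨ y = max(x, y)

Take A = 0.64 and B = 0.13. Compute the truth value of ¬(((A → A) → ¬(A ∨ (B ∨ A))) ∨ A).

0.36

A → A = min(1, 1 − 0.64 + 0.64) = min(1, 1.00) = 1.00
B ∨ A = max(0.13, 0.64) = 0.64
A ∨ (B ∨ A) = max(0.64, 0.64) = 0.64
¬(A ∨ (B ∨ A)) = 1 − 0.64 = 0.36
(A → A) → ¬(A ∨ (B ∨ A)) = min(1, 1 − 1.00 + 0.36) = min(1, 0.36) = 0.36
((A → A) → ¬(A ∨ (B ∨ A))) ∨ A = max(0.36, 0.64) = 0.64
¬(((A → A) → ¬(A ∨ (B ∨ A))) ∨ A) = 1 − 0.64 = 0.36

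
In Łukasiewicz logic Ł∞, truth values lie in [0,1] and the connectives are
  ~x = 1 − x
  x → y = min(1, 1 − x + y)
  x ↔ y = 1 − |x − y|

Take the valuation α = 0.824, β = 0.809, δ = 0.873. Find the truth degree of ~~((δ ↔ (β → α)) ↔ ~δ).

β → α = min(1, 1 − 0.809 + 0.824) = min(1, 1.015) = 1.000
δ ↔ (β → α) = 1 − |0.873 − 1.000| = 1 − 0.127 = 0.873
~δ = 1 − 0.873 = 0.127
(δ ↔ (β → α)) ↔ ~δ = 1 − |0.873 − 0.127| = 1 − 0.746 = 0.254
~((δ ↔ (β → α)) ↔ ~δ) = 1 − 0.254 = 0.746
~~((δ ↔ (β → α)) ↔ ~δ) = 1 − 0.746 = 0.254

0.254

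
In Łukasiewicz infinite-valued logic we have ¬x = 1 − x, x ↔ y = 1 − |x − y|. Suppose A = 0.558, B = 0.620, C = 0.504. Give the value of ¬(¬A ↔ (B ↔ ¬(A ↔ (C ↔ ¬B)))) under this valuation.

0.256

¬A = 1 − 0.558 = 0.442
¬B = 1 − 0.620 = 0.380
C ↔ ¬B = 1 − |0.504 − 0.380| = 1 − 0.124 = 0.876
A ↔ (C ↔ ¬B) = 1 − |0.558 − 0.876| = 1 − 0.318 = 0.682
¬(A ↔ (C ↔ ¬B)) = 1 − 0.682 = 0.318
B ↔ ¬(A ↔ (C ↔ ¬B)) = 1 − |0.620 − 0.318| = 1 − 0.302 = 0.698
¬A ↔ (B ↔ ¬(A ↔ (C ↔ ¬B))) = 1 − |0.442 − 0.698| = 1 − 0.256 = 0.744
¬(¬A ↔ (B ↔ ¬(A ↔ (C ↔ ¬B)))) = 1 − 0.744 = 0.256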